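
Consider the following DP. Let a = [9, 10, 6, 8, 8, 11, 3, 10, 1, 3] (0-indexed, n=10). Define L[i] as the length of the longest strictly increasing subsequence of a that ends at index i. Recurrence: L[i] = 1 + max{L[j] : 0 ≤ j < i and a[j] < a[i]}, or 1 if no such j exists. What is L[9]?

2

   i    0    1    2    3    4    5    6    7    8    9
a[i]    9   10    6    8    8   11    3   10    1    3
L[i]    1    2    1    2    2    3    1    3    1    2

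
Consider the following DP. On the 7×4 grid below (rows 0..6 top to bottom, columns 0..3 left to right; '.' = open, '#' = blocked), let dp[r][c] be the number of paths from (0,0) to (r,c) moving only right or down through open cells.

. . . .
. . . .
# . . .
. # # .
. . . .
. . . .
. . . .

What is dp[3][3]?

9

r\c   0   1   2   3
  0   1   1   1   1
  1   1   2   3   4
  2   0   2   5   9
  3   0   0   0   9
  4   0   0   0   9
  5   0   0   0   9
  6   0   0   0   9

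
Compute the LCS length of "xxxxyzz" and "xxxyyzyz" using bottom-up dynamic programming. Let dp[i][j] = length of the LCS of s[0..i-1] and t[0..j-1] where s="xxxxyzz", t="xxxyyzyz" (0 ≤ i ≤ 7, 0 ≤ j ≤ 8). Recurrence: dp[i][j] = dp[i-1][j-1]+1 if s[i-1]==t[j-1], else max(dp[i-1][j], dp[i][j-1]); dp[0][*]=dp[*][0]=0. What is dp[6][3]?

   ''  x  x  x  y  y  z  y  z
''  0  0  0  0  0  0  0  0  0
 x  0  1  1  1  1  1  1  1  1
 x  0  1  2  2  2  2  2  2  2
 x  0  1  2  3  3  3  3  3  3
 x  0  1  2  3  3  3  3  3  3
 y  0  1  2  3  4  4  4  4  4
 z  0  1  2  3  4  4  5  5  5
 z  0  1  2  3  4  4  5  5  6

3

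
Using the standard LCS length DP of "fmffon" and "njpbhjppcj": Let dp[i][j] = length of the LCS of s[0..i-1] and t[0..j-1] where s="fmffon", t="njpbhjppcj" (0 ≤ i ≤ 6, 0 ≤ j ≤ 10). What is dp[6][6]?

1

   ''  n  j  p  b  h  j  p  p  c  j
''  0  0  0  0  0  0  0  0  0  0  0
 f  0  0  0  0  0  0  0  0  0  0  0
 m  0  0  0  0  0  0  0  0  0  0  0
 f  0  0  0  0  0  0  0  0  0  0  0
 f  0  0  0  0  0  0  0  0  0  0  0
 o  0  0  0  0  0  0  0  0  0  0  0
 n  0  1  1  1  1  1  1  1  1  1  1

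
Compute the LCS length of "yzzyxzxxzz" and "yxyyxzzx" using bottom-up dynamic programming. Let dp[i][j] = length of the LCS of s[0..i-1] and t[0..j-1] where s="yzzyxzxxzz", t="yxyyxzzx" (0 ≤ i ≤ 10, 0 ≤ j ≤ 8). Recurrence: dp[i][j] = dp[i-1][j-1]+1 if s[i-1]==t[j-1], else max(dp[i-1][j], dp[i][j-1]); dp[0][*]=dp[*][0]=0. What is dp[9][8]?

   ''  y  x  y  y  x  z  z  x
''  0  0  0  0  0  0  0  0  0
 y  0  1  1  1  1  1  1  1  1
 z  0  1  1  1  1  1  2  2  2
 z  0  1  1  1  1  1  2  3  3
 y  0  1  1  2  2  2  2  3  3
 x  0  1  2  2  2  3  3  3  4
 z  0  1  2  2  2  3  4  4  4
 x  0  1  2  2  2  3  4  4  5
 x  0  1  2  2  2  3  4  4  5
 z  0  1  2  2  2  3  4  5  5
 z  0  1  2  2  2  3  4  5  5

5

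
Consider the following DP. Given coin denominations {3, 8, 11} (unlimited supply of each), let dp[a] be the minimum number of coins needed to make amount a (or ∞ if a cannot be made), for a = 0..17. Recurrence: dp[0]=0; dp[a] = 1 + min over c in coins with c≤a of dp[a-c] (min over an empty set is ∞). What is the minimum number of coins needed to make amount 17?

3

 a  0  1  2  3  4  5  6  7  8  9 10 11 12 13 14 15 16 17
dp  0  -  -  1  -  -  2  -  1  3  -  1  4  -  2  5  2  3
(- denotes ∞ / unreachable)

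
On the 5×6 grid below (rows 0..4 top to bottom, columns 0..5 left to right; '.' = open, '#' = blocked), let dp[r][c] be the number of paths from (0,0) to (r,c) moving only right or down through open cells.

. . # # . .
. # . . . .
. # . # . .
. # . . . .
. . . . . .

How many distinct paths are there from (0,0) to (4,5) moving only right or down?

r\c   0   1   2   3   4   5
  0   1   1   0   0   0   0
  1   1   0   0   0   0   0
  2   1   0   0   0   0   0
  3   1   0   0   0   0   0
  4   1   1   1   1   1   1

1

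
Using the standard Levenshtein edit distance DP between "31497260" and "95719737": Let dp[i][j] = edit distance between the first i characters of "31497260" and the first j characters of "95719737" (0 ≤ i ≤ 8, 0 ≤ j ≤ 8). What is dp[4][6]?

5

   ''  9  5  7  1  9  7  3  7
''  0  1  2  3  4  5  6  7  8
 3  1  1  2  3  4  5  6  6  7
 1  2  2  2  3  3  4  5  6  7
 4  3  3  3  3  4  4  5  6  7
 9  4  3  4  4  4  4  5  6  7
 7  5  4  4  4  5  5  4  5  6
 2  6  5  5  5  5  6  5  5  6
 6  7  6  6  6  6  6  6  6  6
 0  8  7  7  7  7  7  7  7  7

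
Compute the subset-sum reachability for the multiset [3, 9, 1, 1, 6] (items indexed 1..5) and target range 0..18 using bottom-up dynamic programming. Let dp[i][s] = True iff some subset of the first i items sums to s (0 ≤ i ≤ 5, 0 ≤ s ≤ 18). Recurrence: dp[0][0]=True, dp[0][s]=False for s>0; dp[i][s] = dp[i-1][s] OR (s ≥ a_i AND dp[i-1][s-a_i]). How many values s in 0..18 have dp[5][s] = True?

19

i\s   0   1   2   3   4   5   6   7   8   9  10  11  12  13  14  15  16  17  18
  0   T   F   F   F   F   F   F   F   F   F   F   F   F   F   F   F   F   F   F
  1   T   F   F   T   F   F   F   F   F   F   F   F   F   F   F   F   F   F   F
  2   T   F   F   T   F   F   F   F   F   T   F   F   T   F   F   F   F   F   F
  3   T   T   F   T   T   F   F   F   F   T   T   F   T   T   F   F   F   F   F
  4   T   T   T   T   T   T   F   F   F   T   T   T   T   T   T   F   F   F   F
  5   T   T   T   T   T   T   T   T   T   T   T   T   T   T   T   T   T   T   T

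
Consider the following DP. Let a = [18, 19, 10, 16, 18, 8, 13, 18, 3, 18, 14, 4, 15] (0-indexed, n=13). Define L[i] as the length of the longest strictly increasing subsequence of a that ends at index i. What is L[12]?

   i    0    1    2    3    4    5    6    7    8    9   10   11   12
a[i]   18   19   10   16   18    8   13   18    3   18   14    4   15
L[i]    1    2    1    2    3    1    2    3    1    3    3    2    4

4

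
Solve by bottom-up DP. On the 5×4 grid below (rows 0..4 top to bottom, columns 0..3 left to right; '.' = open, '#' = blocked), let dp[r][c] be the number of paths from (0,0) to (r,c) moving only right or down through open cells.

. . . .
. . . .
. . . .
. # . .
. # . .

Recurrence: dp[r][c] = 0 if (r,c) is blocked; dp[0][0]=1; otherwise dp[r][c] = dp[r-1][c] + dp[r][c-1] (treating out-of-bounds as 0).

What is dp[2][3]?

r\c   0   1   2   3
  0   1   1   1   1
  1   1   2   3   4
  2   1   3   6  10
  3   1   0   6  16
  4   1   0   6  22

10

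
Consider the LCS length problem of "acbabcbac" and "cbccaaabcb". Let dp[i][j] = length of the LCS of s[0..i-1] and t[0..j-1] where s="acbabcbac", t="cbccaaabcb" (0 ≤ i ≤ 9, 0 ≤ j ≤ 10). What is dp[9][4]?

4

   ''  c  b  c  c  a  a  a  b  c  b
''  0  0  0  0  0  0  0  0  0  0  0
 a  0  0  0  0  0  1  1  1  1  1  1
 c  0  1  1  1  1  1  1  1  1  2  2
 b  0  1  2  2  2  2  2  2  2  2  3
 a  0  1  2  2  2  3  3  3  3  3  3
 b  0  1  2  2  2  3  3  3  4  4  4
 c  0  1  2  3  3  3  3  3  4  5  5
 b  0  1  2  3  3  3  3  3  4  5  6
 a  0  1  2  3  3  4  4  4  4  5  6
 c  0  1  2  3  4  4  4  4  4  5  6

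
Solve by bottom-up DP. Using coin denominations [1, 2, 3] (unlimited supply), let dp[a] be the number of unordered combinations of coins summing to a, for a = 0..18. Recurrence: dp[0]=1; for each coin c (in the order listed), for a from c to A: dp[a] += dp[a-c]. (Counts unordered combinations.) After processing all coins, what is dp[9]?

after  coin     0     1     2     3     4     5     6     7     8     9    10    11    12    13    14    15    16    17    18
          1     1     1     1     1     1     1     1     1     1     1     1     1     1     1     1     1     1     1     1
          2     1     1     2     2     3     3     4     4     5     5     6     6     7     7     8     8     9     9    10
          3     1     1     2     3     4     5     7     8    10    12    14    16    19    21    24    27    30    33    37

12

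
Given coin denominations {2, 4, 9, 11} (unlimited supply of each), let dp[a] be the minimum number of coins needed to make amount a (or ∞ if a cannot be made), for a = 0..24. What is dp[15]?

 a  0  1  2  3  4  5  6  7  8  9 10 11 12 13 14 15 16 17 18 19 20 21 22 23 24
dp  0  -  1  -  1  -  2  -  2  1  3  1  3  2  4  2  4  3  2  3  2  4  2  4  3
(- denotes ∞ / unreachable)

2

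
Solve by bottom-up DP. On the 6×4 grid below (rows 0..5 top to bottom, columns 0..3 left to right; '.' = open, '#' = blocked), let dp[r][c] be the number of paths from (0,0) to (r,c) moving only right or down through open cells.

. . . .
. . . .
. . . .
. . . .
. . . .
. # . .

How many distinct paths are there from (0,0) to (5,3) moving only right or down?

r\c   0   1   2   3
  0   1   1   1   1
  1   1   2   3   4
  2   1   3   6  10
  3   1   4  10  20
  4   1   5  15  35
  5   1   0  15  50

50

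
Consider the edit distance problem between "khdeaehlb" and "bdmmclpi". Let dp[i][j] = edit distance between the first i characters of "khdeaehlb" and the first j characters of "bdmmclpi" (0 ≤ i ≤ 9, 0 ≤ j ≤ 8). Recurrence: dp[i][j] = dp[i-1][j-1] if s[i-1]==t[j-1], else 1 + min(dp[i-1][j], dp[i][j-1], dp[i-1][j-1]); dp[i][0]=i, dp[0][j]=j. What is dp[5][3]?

   ''  b  d  m  m  c  l  p  i
''  0  1  2  3  4  5  6  7  8
 k  1  1  2  3  4  5  6  7  8
 h  2  2  2  3  4  5  6  7  8
 d  3  3  2  3  4  5  6  7  8
 e  4  4  3  3  4  5  6  7  8
 a  5  5  4  4  4  5  6  7  8
 e  6  6  5  5  5  5  6  7  8
 h  7  7  6  6  6  6  6  7  8
 l  8  8  7  7  7  7  6  7  8
 b  9  8  8  8  8  8  7  7  8

4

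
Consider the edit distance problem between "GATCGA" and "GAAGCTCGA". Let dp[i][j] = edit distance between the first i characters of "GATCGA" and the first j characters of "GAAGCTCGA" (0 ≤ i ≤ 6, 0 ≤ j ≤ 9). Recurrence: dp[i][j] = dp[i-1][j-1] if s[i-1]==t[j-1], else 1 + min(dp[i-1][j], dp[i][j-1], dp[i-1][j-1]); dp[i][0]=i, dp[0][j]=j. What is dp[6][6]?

   ''  G  A  A  G  C  T  C  G  A
''  0  1  2  3  4  5  6  7  8  9
 G  1  0  1  2  3  4  5  6  7  8
 A  2  1  0  1  2  3  4  5  6  7
 T  3  2  1  1  2  3  3  4  5  6
 C  4  3  2  2  2  2  3  3  4  5
 G  5  4  3  3  2  3  3  4  3  4
 A  6  5  4  3  3  3  4  4  4  3

4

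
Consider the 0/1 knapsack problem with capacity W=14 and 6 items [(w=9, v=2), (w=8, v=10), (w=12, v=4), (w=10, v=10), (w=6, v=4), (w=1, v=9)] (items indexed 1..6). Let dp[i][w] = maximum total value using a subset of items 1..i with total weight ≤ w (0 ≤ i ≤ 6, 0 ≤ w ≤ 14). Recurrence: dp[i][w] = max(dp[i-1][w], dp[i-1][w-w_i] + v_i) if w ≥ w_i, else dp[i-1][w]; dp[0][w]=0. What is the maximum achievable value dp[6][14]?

19

i\w   0   1   2   3   4   5   6   7   8   9  10  11  12  13  14
  0   0   0   0   0   0   0   0   0   0   0   0   0   0   0   0
  1   0   0   0   0   0   0   0   0   0   2   2   2   2   2   2
  2   0   0   0   0   0   0   0   0  10  10  10  10  10  10  10
  3   0   0   0   0   0   0   0   0  10  10  10  10  10  10  10
  4   0   0   0   0   0   0   0   0  10  10  10  10  10  10  10
  5   0   0   0   0   0   0   4   4  10  10  10  10  10  10  14
  6   0   9   9   9   9   9   9  13  13  19  19  19  19  19  19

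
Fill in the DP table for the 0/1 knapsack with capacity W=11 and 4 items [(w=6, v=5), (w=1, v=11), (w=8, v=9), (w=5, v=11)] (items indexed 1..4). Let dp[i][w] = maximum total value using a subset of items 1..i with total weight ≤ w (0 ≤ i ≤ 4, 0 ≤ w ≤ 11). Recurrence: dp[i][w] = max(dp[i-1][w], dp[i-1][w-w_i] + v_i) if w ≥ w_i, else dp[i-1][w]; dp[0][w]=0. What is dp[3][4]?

11

i\w   0   1   2   3   4   5   6   7   8   9  10  11
  0   0   0   0   0   0   0   0   0   0   0   0   0
  1   0   0   0   0   0   0   5   5   5   5   5   5
  2   0  11  11  11  11  11  11  16  16  16  16  16
  3   0  11  11  11  11  11  11  16  16  20  20  20
  4   0  11  11  11  11  11  22  22  22  22  22  22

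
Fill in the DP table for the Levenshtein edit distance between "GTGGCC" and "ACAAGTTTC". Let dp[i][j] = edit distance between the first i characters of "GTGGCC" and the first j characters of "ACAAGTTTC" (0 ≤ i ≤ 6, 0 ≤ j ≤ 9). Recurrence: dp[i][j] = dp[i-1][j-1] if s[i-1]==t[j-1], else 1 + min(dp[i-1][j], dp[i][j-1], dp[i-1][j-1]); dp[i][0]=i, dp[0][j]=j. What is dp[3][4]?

4

   ''  A  C  A  A  G  T  T  T  C
''  0  1  2  3  4  5  6  7  8  9
 G  1  1  2  3  4  4  5  6  7  8
 T  2  2  2  3  4  5  4  5  6  7
 G  3  3  3  3  4  4  5  5  6  7
 G  4  4  4  4  4  4  5  6  6  7
 C  5  5  4  5  5  5  5  6  7  6
 C  6  6  5  5  6  6  6  6  7  7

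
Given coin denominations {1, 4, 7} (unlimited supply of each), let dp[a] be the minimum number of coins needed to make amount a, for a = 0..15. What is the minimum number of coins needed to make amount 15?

 a  0  1  2  3  4  5  6  7  8  9 10 11 12 13 14 15
dp  0  1  2  3  1  2  3  1  2  3  4  2  3  4  2  3

3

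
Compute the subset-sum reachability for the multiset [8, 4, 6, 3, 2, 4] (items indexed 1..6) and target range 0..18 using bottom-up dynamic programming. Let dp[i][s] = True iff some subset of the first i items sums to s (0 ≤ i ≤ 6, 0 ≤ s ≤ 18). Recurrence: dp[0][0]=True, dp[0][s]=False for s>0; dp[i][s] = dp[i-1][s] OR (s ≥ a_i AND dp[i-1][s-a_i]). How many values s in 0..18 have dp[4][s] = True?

15

i\s   0   1   2   3   4   5   6   7   8   9  10  11  12  13  14  15  16  17  18
  0   T   F   F   F   F   F   F   F   F   F   F   F   F   F   F   F   F   F   F
  1   T   F   F   F   F   F   F   F   T   F   F   F   F   F   F   F   F   F   F
  2   T   F   F   F   T   F   F   F   T   F   F   F   T   F   F   F   F   F   F
  3   T   F   F   F   T   F   T   F   T   F   T   F   T   F   T   F   F   F   T
  4   T   F   F   T   T   F   T   T   T   T   T   T   T   T   T   T   F   T   T
  5   T   F   T   T   T   T   T   T   T   T   T   T   T   T   T   T   T   T   T
  6   T   F   T   T   T   T   T   T   T   T   T   T   T   T   T   T   T   T   T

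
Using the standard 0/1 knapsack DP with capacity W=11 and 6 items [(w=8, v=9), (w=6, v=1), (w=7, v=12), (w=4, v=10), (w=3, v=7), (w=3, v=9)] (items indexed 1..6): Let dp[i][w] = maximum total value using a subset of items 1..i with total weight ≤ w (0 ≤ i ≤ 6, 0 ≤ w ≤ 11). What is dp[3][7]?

i\w   0   1   2   3   4   5   6   7   8   9  10  11
  0   0   0   0   0   0   0   0   0   0   0   0   0
  1   0   0   0   0   0   0   0   0   9   9   9   9
  2   0   0   0   0   0   0   1   1   9   9   9   9
  3   0   0   0   0   0   0   1  12  12  12  12  12
  4   0   0   0   0  10  10  10  12  12  12  12  22
  5   0   0   0   7  10  10  10  17  17  17  19  22
  6   0   0   0   9  10  10  16  19  19  19  26  26

12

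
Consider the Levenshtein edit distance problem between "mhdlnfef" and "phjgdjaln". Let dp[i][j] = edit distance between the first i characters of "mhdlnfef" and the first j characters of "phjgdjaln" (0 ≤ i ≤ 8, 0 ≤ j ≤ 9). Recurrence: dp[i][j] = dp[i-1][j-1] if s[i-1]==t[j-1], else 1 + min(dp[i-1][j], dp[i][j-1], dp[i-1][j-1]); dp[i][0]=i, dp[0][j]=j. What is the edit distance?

   ''  p  h  j  g  d  j  a  l  n
''  0  1  2  3  4  5  6  7  8  9
 m  1  1  2  3  4  5  6  7  8  9
 h  2  2  1  2  3  4  5  6  7  8
 d  3  3  2  2  3  3  4  5  6  7
 l  4  4  3  3  3  4  4  5  5  6
 n  5  5  4  4  4  4  5  5  6  5
 f  6  6  5  5  5  5  5  6  6  6
 e  7  7  6  6  6  6  6  6  7  7
 f  8  8  7  7  7  7  7  7  7  8

8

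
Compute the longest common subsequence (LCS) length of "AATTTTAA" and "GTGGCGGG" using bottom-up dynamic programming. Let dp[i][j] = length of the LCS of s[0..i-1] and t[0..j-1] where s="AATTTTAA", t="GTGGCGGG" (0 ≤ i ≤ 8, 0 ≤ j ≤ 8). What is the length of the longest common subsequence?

1

   ''  G  T  G  G  C  G  G  G
''  0  0  0  0  0  0  0  0  0
 A  0  0  0  0  0  0  0  0  0
 A  0  0  0  0  0  0  0  0  0
 T  0  0  1  1  1  1  1  1  1
 T  0  0  1  1  1  1  1  1  1
 T  0  0  1  1  1  1  1  1  1
 T  0  0  1  1  1  1  1  1  1
 A  0  0  1  1  1  1  1  1  1
 A  0  0  1  1  1  1  1  1  1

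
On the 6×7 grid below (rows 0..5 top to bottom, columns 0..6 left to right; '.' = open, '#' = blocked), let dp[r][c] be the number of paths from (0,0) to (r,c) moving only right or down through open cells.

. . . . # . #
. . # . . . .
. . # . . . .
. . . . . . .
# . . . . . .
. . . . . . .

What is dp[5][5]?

r\c   0   1   2   3   4   5   6
  0   1   1   1   1   0   0   0
  1   1   2   0   1   1   1   1
  2   1   3   0   1   2   3   4
  3   1   4   4   5   7  10  14
  4   0   4   8  13  20  30  44
  5   0   4  12  25  45  75 119

75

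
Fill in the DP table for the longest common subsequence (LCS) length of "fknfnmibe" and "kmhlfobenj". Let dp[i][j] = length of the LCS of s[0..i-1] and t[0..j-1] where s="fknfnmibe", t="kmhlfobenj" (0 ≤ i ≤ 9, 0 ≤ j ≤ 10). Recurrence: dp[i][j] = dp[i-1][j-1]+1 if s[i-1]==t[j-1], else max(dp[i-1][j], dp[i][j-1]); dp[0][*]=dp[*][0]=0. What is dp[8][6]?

2

   ''  k  m  h  l  f  o  b  e  n  j
''  0  0  0  0  0  0  0  0  0  0  0
 f  0  0  0  0  0  1  1  1  1  1  1
 k  0  1  1  1  1  1  1  1  1  1  1
 n  0  1  1  1  1  1  1  1  1  2  2
 f  0  1  1  1  1  2  2  2  2  2  2
 n  0  1  1  1  1  2  2  2  2  3  3
 m  0  1  2  2  2  2  2  2  2  3  3
 i  0  1  2  2  2  2  2  2  2  3  3
 b  0  1  2  2  2  2  2  3  3  3  3
 e  0  1  2  2  2  2  2  3  4  4  4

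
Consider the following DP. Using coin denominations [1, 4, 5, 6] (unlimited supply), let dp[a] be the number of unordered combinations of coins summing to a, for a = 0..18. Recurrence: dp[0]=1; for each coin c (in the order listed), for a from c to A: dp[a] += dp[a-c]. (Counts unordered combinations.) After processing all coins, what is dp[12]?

after  coin     0     1     2     3     4     5     6     7     8     9    10    11    12    13    14    15    16    17    18
          1     1     1     1     1     1     1     1     1     1     1     1     1     1     1     1     1     1     1     1
          4     1     1     1     1     2     2     2     2     3     3     3     3     4     4     4     4     5     5     5
          5     1     1     1     1     2     3     3     3     4     5     6     6     7     8     9    10    11    12    13
          6     1     1     1     1     2     3     4     4     5     6     8     9    11    12    14    16    19    21    24

11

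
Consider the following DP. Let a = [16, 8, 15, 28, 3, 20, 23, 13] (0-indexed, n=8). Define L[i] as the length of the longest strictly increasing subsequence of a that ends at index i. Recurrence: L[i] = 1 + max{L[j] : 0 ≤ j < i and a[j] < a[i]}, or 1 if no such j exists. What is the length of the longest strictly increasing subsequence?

   i    0    1    2    3    4    5    6    7
a[i]   16    8   15   28    3   20   23   13
L[i]    1    1    2    3    1    3    4    2

4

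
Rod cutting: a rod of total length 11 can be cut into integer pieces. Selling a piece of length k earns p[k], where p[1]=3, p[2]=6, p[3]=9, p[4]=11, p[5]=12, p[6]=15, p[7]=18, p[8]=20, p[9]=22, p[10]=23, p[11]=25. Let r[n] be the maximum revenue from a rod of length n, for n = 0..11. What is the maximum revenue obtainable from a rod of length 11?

   n    0    1    2    3    4    5    6    7    8    9   10   11
r[n]    0    3    6    9   12   15   18   21   24   27   30   33

33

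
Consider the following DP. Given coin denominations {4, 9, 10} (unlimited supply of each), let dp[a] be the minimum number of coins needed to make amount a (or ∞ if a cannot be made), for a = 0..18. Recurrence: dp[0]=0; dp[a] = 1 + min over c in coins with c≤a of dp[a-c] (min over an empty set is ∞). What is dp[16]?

 a  0  1  2  3  4  5  6  7  8  9 10 11 12 13 14 15 16 17 18
dp  0  -  -  -  1  -  -  -  2  1  1  -  3  2  2  -  4  3  2
(- denotes ∞ / unreachable)

4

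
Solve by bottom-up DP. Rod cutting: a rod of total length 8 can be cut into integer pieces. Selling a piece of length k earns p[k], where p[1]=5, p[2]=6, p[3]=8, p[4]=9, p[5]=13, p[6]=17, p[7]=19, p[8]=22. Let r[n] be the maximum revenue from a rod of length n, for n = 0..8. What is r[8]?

   n    0    1    2    3    4    5    6    7    8
r[n]    0    5   10   15   20   25   30   35   40

40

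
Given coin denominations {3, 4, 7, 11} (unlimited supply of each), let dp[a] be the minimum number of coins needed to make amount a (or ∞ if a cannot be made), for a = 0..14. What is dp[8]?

2

 a  0  1  2  3  4  5  6  7  8  9 10 11 12 13 14
dp  0  -  -  1  1  -  2  1  2  3  2  1  3  3  2
(- denotes ∞ / unreachable)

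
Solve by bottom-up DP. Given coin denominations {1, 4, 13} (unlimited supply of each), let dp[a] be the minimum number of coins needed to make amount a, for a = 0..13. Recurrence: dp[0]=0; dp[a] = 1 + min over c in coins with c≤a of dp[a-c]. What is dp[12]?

 a  0  1  2  3  4  5  6  7  8  9 10 11 12 13
dp  0  1  2  3  1  2  3  4  2  3  4  5  3  1

3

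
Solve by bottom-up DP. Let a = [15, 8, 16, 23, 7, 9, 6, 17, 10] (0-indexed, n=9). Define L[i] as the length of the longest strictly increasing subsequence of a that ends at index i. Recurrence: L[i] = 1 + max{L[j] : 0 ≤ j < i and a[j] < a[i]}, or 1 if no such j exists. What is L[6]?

   i    0    1    2    3    4    5    6    7    8
a[i]   15    8   16   23    7    9    6   17   10
L[i]    1    1    2    3    1    2    1    3    3

1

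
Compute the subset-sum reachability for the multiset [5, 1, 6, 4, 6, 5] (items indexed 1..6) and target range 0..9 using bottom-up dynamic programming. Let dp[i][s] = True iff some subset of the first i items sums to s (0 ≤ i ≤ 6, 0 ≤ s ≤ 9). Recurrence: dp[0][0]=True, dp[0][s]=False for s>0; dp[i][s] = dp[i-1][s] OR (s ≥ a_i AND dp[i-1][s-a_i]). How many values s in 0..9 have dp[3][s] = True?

5

i\s   0   1   2   3   4   5   6   7   8   9
  0   T   F   F   F   F   F   F   F   F   F
  1   T   F   F   F   F   T   F   F   F   F
  2   T   T   F   F   F   T   T   F   F   F
  3   T   T   F   F   F   T   T   T   F   F
  4   T   T   F   F   T   T   T   T   F   T
  5   T   T   F   F   T   T   T   T   F   T
  6   T   T   F   F   T   T   T   T   F   T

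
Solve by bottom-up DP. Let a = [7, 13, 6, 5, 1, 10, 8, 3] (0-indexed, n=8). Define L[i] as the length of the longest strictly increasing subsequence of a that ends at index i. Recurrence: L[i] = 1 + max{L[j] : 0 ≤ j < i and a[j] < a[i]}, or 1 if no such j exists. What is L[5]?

   i    0    1    2    3    4    5    6    7
a[i]    7   13    6    5    1   10    8    3
L[i]    1    2    1    1    1    2    2    2

2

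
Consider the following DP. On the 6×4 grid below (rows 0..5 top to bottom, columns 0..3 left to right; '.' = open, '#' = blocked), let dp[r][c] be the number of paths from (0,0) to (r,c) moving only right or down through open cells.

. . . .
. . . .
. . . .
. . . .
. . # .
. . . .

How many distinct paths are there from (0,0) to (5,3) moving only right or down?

r\c   0   1   2   3
  0   1   1   1   1
  1   1   2   3   4
  2   1   3   6  10
  3   1   4  10  20
  4   1   5   0  20
  5   1   6   6  26

26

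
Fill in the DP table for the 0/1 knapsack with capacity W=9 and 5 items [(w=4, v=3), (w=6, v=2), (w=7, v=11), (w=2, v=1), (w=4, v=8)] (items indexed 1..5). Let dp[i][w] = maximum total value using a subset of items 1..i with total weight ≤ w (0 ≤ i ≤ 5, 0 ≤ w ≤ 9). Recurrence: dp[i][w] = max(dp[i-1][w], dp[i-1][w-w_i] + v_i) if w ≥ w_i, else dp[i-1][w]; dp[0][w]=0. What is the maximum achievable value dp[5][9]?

12

i\w   0   1   2   3   4   5   6   7   8   9
  0   0   0   0   0   0   0   0   0   0   0
  1   0   0   0   0   3   3   3   3   3   3
  2   0   0   0   0   3   3   3   3   3   3
  3   0   0   0   0   3   3   3  11  11  11
  4   0   0   1   1   3   3   4  11  11  12
  5   0   0   1   1   8   8   9  11  11  12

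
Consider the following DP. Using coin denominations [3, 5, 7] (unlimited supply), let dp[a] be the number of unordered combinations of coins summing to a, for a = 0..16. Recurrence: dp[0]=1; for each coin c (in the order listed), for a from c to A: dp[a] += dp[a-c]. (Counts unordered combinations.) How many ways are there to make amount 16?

after  coin     0     1     2     3     4     5     6     7     8     9    10    11    12    13    14    15    16
          3     1     0     0     1     0     0     1     0     0     1     0     0     1     0     0     1     0
          5     1     0     0     1     0     1     1     0     1     1     1     1     1     1     1     2     1
          7     1     0     0     1     0     1     1     1     1     1     2     1     2     2     2     3     2

2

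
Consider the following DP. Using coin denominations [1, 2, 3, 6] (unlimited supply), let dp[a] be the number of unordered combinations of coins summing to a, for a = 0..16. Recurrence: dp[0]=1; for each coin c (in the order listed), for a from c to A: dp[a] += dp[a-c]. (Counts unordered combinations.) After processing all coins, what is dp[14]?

36

after  coin     0     1     2     3     4     5     6     7     8     9    10    11    12    13    14    15    16
          1     1     1     1     1     1     1     1     1     1     1     1     1     1     1     1     1     1
          2     1     1     2     2     3     3     4     4     5     5     6     6     7     7     8     8     9
          3     1     1     2     3     4     5     7     8    10    12    14    16    19    21    24    27    30
          6     1     1     2     3     4     5     8     9    12    15    18    21    27    30    36    42    48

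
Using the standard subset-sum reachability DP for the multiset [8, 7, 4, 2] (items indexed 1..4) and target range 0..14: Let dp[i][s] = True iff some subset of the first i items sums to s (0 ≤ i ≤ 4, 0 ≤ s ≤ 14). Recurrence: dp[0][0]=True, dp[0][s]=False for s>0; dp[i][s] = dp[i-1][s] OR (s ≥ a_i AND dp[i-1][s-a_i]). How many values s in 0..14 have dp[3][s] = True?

6

i\s   0   1   2   3   4   5   6   7   8   9  10  11  12  13  14
  0   T   F   F   F   F   F   F   F   F   F   F   F   F   F   F
  1   T   F   F   F   F   F   F   F   T   F   F   F   F   F   F
  2   T   F   F   F   F   F   F   T   T   F   F   F   F   F   F
  3   T   F   F   F   T   F   F   T   T   F   F   T   T   F   F
  4   T   F   T   F   T   F   T   T   T   T   T   T   T   T   T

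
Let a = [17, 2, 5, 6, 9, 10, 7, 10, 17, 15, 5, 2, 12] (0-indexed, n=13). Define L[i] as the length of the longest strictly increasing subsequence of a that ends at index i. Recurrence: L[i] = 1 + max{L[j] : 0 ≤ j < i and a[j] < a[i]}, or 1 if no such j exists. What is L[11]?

1

   i    0    1    2    3    4    5    6    7    8    9   10   11   12
a[i]   17    2    5    6    9   10    7   10   17   15    5    2   12
L[i]    1    1    2    3    4    5    4    5    6    6    2    1    6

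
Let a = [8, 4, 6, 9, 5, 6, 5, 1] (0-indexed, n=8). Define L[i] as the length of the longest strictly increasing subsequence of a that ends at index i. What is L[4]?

   i    0    1    2    3    4    5    6    7
a[i]    8    4    6    9    5    6    5    1
L[i]    1    1    2    3    2    3    2    1

2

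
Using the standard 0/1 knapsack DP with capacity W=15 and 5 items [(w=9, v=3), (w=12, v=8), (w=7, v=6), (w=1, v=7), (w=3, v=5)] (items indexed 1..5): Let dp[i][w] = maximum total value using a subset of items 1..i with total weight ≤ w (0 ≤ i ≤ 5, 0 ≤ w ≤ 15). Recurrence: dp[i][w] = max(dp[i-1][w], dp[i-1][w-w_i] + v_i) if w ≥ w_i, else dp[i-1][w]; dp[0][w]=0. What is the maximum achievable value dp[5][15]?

i\w   0   1   2   3   4   5   6   7   8   9  10  11  12  13  14  15
  0   0   0   0   0   0   0   0   0   0   0   0   0   0   0   0   0
  1   0   0   0   0   0   0   0   0   0   3   3   3   3   3   3   3
  2   0   0   0   0   0   0   0   0   0   3   3   3   8   8   8   8
  3   0   0   0   0   0   0   0   6   6   6   6   6   8   8   8   8
  4   0   7   7   7   7   7   7   7  13  13  13  13  13  15  15  15
  5   0   7   7   7  12  12  12  12  13  13  13  18  18  18  18  18

18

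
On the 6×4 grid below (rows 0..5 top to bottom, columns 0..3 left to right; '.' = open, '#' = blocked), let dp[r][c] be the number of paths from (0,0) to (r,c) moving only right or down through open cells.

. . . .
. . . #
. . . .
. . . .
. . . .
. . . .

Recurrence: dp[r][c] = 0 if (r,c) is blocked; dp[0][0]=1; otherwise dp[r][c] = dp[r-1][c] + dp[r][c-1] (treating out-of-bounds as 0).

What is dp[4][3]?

r\c   0   1   2   3
  0   1   1   1   1
  1   1   2   3   0
  2   1   3   6   6
  3   1   4  10  16
  4   1   5  15  31
  5   1   6  21  52

31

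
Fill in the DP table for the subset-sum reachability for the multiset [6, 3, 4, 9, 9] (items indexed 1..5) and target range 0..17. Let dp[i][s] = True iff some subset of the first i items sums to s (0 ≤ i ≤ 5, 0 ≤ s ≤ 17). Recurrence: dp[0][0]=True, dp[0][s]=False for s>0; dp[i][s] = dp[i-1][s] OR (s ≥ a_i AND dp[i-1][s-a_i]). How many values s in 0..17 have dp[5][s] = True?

i\s   0   1   2   3   4   5   6   7   8   9  10  11  12  13  14  15  16  17
  0   T   F   F   F   F   F   F   F   F   F   F   F   F   F   F   F   F   F
  1   T   F   F   F   F   F   T   F   F   F   F   F   F   F   F   F   F   F
  2   T   F   F   T   F   F   T   F   F   T   F   F   F   F   F   F   F   F
  3   T   F   F   T   T   F   T   T   F   T   T   F   F   T   F   F   F   F
  4   T   F   F   T   T   F   T   T   F   T   T   F   T   T   F   T   T   F
  5   T   F   F   T   T   F   T   T   F   T   T   F   T   T   F   T   T   F

11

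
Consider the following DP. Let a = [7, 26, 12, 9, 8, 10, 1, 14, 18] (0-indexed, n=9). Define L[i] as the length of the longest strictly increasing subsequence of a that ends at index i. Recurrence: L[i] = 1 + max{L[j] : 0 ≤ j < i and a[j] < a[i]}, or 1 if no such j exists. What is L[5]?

   i    0    1    2    3    4    5    6    7    8
a[i]    7   26   12    9    8   10    1   14   18
L[i]    1    2    2    2    2    3    1    4    5

3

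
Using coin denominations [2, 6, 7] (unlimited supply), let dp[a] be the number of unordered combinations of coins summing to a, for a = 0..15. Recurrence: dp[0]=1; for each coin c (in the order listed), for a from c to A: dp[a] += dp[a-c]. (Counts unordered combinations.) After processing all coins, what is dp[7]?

1

after  coin     0     1     2     3     4     5     6     7     8     9    10    11    12    13    14    15
          2     1     0     1     0     1     0     1     0     1     0     1     0     1     0     1     0
          6     1     0     1     0     1     0     2     0     2     0     2     0     3     0     3     0
          7     1     0     1     0     1     0     2     1     2     1     2     1     3     2     4     2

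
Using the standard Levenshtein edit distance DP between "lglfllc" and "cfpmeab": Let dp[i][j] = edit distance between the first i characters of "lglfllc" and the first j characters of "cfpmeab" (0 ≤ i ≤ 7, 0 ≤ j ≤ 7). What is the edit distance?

   ''  c  f  p  m  e  a  b
''  0  1  2  3  4  5  6  7
 l  1  1  2  3  4  5  6  7
 g  2  2  2  3  4  5  6  7
 l  3  3  3  3  4  5  6  7
 f  4  4  3  4  4  5  6  7
 l  5  5  4  4  5  5  6  7
 l  6  6  5  5  5  6  6  7
 c  7  6  6  6  6  6  7  7

7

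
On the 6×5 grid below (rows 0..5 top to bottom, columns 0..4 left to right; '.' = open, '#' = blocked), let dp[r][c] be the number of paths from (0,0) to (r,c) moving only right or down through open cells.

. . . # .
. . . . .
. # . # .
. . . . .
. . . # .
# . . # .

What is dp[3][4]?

r\c   0   1   2   3   4
  0   1   1   1   0   0
  1   1   2   3   3   3
  2   1   0   3   0   3
  3   1   1   4   4   7
  4   1   2   6   0   7
  5   0   2   8   0   7

7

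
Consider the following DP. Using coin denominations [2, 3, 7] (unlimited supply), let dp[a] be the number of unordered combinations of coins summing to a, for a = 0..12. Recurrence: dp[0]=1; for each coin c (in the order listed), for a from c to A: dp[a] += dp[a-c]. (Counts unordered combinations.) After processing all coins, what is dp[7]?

after  coin     0     1     2     3     4     5     6     7     8     9    10    11    12
          2     1     0     1     0     1     0     1     0     1     0     1     0     1
          3     1     0     1     1     1     1     2     1     2     2     2     2     3
          7     1     0     1     1     1     1     2     2     2     3     3     3     4

2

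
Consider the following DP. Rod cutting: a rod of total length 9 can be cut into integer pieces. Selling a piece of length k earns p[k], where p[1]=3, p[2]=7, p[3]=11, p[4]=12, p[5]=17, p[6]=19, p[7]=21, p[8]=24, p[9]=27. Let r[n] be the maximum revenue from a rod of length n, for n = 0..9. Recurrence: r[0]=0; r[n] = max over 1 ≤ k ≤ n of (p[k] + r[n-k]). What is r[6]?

   n    0    1    2    3    4    5    6    7    8    9
r[n]    0    3    7   11   14   18   22   25   29   33

22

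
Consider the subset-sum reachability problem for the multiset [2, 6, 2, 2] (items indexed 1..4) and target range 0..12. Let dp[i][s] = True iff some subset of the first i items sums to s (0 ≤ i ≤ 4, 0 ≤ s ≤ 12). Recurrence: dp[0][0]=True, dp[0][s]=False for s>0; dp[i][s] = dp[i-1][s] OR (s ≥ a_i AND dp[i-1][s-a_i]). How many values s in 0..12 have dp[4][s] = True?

7

i\s   0   1   2   3   4   5   6   7   8   9  10  11  12
  0   T   F   F   F   F   F   F   F   F   F   F   F   F
  1   T   F   T   F   F   F   F   F   F   F   F   F   F
  2   T   F   T   F   F   F   T   F   T   F   F   F   F
  3   T   F   T   F   T   F   T   F   T   F   T   F   F
  4   T   F   T   F   T   F   T   F   T   F   T   F   T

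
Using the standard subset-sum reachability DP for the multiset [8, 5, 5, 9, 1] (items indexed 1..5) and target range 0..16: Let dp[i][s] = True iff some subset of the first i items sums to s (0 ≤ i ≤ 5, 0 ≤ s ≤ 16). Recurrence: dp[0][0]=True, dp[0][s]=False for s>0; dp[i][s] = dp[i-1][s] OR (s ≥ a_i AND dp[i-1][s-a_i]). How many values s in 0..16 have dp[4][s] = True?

7

i\s   0   1   2   3   4   5   6   7   8   9  10  11  12  13  14  15  16
  0   T   F   F   F   F   F   F   F   F   F   F   F   F   F   F   F   F
  1   T   F   F   F   F   F   F   F   T   F   F   F   F   F   F   F   F
  2   T   F   F   F   F   T   F   F   T   F   F   F   F   T   F   F   F
  3   T   F   F   F   F   T   F   F   T   F   T   F   F   T   F   F   F
  4   T   F   F   F   F   T   F   F   T   T   T   F   F   T   T   F   F
  5   T   T   F   F   F   T   T   F   T   T   T   T   F   T   T   T   F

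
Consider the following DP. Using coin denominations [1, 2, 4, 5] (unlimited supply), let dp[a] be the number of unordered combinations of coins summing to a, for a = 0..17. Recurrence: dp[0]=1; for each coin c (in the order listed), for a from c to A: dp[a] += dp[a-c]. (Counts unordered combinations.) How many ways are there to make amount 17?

after  coin     0     1     2     3     4     5     6     7     8     9    10    11    12    13    14    15    16    17
          1     1     1     1     1     1     1     1     1     1     1     1     1     1     1     1     1     1     1
          2     1     1     2     2     3     3     4     4     5     5     6     6     7     7     8     8     9     9
          4     1     1     2     2     4     4     6     6     9     9    12    12    16    16    20    20    25    25
          5     1     1     2     2     4     5     7     8    11    13    17    19    24    27    33    37    44    49

49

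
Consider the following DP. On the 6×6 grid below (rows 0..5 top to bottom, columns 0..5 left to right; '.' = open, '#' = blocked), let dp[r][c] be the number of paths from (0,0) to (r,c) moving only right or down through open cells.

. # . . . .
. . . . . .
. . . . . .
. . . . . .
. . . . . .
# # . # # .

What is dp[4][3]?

r\c   0   1   2   3   4   5
  0   1   0   0   0   0   0
  1   1   1   1   1   1   1
  2   1   2   3   4   5   6
  3   1   3   6  10  15  21
  4   1   4  10  20  35  56
  5   0   0  10   0   0  56

20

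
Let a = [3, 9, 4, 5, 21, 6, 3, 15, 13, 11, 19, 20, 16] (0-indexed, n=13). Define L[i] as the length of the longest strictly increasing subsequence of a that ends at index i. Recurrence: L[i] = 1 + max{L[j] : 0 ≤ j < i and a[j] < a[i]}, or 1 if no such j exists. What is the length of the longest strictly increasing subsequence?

7

   i    0    1    2    3    4    5    6    7    8    9   10   11   12
a[i]    3    9    4    5   21    6    3   15   13   11   19   20   16
L[i]    1    2    2    3    4    4    1    5    5    5    6    7    6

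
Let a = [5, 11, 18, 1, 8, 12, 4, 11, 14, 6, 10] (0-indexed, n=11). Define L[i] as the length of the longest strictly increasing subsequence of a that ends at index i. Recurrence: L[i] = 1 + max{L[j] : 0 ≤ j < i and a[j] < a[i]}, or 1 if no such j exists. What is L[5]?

   i    0    1    2    3    4    5    6    7    8    9   10
a[i]    5   11   18    1    8   12    4   11   14    6   10
L[i]    1    2    3    1    2    3    2    3    4    3    4

3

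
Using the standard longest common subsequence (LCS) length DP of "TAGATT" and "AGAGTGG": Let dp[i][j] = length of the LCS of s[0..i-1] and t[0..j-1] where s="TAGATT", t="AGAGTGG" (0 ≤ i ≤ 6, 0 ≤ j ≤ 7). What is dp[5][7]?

4

   ''  A  G  A  G  T  G  G
''  0  0  0  0  0  0  0  0
 T  0  0  0  0  0  1  1  1
 A  0  1  1  1  1  1  1  1
 G  0  1  2  2  2  2  2  2
 A  0  1  2  3  3  3  3  3
 T  0  1  2  3  3  4  4  4
 T  0  1  2  3  3  4  4  4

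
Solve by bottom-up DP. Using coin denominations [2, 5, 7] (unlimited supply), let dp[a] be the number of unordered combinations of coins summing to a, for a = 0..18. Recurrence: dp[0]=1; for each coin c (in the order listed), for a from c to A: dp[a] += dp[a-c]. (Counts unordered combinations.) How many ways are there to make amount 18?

after  coin     0     1     2     3     4     5     6     7     8     9    10    11    12    13    14    15    16    17    18
          2     1     0     1     0     1     0     1     0     1     0     1     0     1     0     1     0     1     0     1
          5     1     0     1     0     1     1     1     1     1     1     2     1     2     1     2     2     2     2     2
          7     1     0     1     0     1     1     1     2     1     2     2     2     3     2     4     3     4     4     4

4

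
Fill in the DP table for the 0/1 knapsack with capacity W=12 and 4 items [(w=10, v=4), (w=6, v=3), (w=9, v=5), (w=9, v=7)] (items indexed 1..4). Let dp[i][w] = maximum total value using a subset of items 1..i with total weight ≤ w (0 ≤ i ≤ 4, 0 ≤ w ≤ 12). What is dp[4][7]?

3

i\w   0   1   2   3   4   5   6   7   8   9  10  11  12
  0   0   0   0   0   0   0   0   0   0   0   0   0   0
  1   0   0   0   0   0   0   0   0   0   0   4   4   4
  2   0   0   0   0   0   0   3   3   3   3   4   4   4
  3   0   0   0   0   0   0   3   3   3   5   5   5   5
  4   0   0   0   0   0   0   3   3   3   7   7   7   7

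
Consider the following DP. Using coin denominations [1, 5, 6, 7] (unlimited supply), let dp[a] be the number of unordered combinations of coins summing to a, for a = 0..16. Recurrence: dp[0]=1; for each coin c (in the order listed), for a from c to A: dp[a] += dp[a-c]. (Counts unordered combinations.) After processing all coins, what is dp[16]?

12

after  coin     0     1     2     3     4     5     6     7     8     9    10    11    12    13    14    15    16
          1     1     1     1     1     1     1     1     1     1     1     1     1     1     1     1     1     1
          5     1     1     1     1     1     2     2     2     2     2     3     3     3     3     3     4     4
          6     1     1     1     1     1     2     3     3     3     3     4     5     6     6     6     7     8
          7     1     1     1     1     1     2     3     4     4     4     5     6     8     9    10    11    12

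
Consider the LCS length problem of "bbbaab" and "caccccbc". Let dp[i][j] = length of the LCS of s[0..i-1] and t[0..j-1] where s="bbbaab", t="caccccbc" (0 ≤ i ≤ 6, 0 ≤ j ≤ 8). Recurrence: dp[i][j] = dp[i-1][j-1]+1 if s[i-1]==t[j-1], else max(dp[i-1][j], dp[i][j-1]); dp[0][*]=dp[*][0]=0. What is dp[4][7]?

   ''  c  a  c  c  c  c  b  c
''  0  0  0  0  0  0  0  0  0
 b  0  0  0  0  0  0  0  1  1
 b  0  0  0  0  0  0  0  1  1
 b  0  0  0  0  0  0  0  1  1
 a  0  0  1  1  1  1  1  1  1
 a  0  0  1  1  1  1  1  1  1
 b  0  0  1  1  1  1  1  2  2

1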